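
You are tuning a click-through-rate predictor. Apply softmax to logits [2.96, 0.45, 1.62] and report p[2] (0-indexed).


Exponentials: e^2.96=19.298, e^0.45=1.5683, e^1.62=5.0531
Sum = 25.9194
Softmax = [0.7445, 0.0605, 0.195]
p[2] = 5.0531/25.9194 = 0.195

0.195


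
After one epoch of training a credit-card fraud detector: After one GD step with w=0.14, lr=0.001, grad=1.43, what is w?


w_new = w - α·∇
= 0.14 - 0.001·1.43
= 0.14 - 0.00143
= 0.13857

0.13857


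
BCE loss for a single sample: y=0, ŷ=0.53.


BCE = -[y·ln(p) + (1-y)·ln(1-p)]
= -0 - 1·ln(1-0.53)
= -ln(0.47) = 0.755

0.755


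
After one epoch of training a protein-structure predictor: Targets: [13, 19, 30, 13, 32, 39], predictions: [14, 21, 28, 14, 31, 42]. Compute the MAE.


Absolute errors: |13-14|=1, |19-21|=2, |30-28|=2, |13-14|=1, |32-31|=1, |39-42|=3
Sum = 10
MAE = 10/6 = 5/3

5/3


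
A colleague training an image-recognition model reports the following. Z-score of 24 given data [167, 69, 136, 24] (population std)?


μ = 99, σ = 55.9419
z = (24 - 99)/55.9419 = -1.3407

-1.3407


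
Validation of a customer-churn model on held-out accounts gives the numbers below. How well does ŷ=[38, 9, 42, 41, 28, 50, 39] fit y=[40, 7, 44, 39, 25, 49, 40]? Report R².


ȳ = 34.8571
SS_res = Σ(y-ŷ)² = 27
SS_tot = Σ(y-ȳ)² = 1226.86
R² = 1 - SS_res/SS_tot = 1 - 0.022 = 0.978

0.978


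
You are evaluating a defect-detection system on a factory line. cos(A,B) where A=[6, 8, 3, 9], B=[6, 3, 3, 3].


A·B = 6·6 + 8·3 + 3·3 + 9·3 = 96
‖A‖ = √190 = 13.784, ‖B‖ = √63 = 7.9373
cos = 96/(√190·√63) = 96/√11970 = 0.8775

0.8775


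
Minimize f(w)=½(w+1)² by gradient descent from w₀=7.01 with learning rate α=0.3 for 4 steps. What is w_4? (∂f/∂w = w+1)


step 1: grad = 7.01+1 = 8.01; w = 7.01 - 0.3·(8.01) = 4.607
step 2: grad = 4.607+1 = 5.607; w = 4.607 - 0.3·(5.607) = 2.9249
step 3: grad = 2.9249+1 = 3.9249; w = 2.9249 - 0.3·(3.9249) = 1.74743
step 4: grad = 1.74743+1 = 2.74743; w = 1.74743 - 0.3·(2.74743) = 0.923201

0.923201


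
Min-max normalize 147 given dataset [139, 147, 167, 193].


min=139, max=193
(147-139)/(193-139) = 8/54 = 0.1481

0.1481


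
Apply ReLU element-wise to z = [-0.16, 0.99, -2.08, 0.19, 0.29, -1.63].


ReLU(-0.16) = max(0, -0.16) = 0.0
ReLU(0.99) = max(0, 0.99) = 0.99
ReLU(-2.08) = max(0, -2.08) = 0.0
ReLU(0.19) = max(0, 0.19) = 0.19
ReLU(0.29) = max(0, 0.29) = 0.29
ReLU(-1.63) = max(0, -1.63) = 0.0
result = [0.0, 0.99, 0.0, 0.19, 0.29, 0.0]

[0.0, 0.99, 0.0, 0.19, 0.29, 0.0]


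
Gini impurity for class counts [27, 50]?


Probabilities: [27/77, 50/77] ≈ [0.3506, 0.6494]
Σpᵢ² = (729 + 2500)/77² = 3229/5929
Gini = 1 - Σpᵢ² = 1 - 3229/5929 = 0.4554

0.4554


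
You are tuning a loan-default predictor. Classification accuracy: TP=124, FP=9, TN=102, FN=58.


Accuracy = (TP+TN)/(TP+TN+FP+FN)
= (124+102)/(293)
= 226/293 = 77.13%

77.13%


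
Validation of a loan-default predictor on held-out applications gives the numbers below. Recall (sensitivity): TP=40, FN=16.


Recall = TP/(TP+FN)
= 40/(40+16)
= 40/56 = 71.43%

71.43%


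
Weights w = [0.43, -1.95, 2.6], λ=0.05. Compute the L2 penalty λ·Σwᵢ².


‖w‖₂² = (0.43)² + (-1.95)² + (2.6)²
     = 0.1849 + 3.8025 + 6.76
     = 10.7474
λ·‖w‖₂² = 0.05·10.7474 = 0.53737

0.53737


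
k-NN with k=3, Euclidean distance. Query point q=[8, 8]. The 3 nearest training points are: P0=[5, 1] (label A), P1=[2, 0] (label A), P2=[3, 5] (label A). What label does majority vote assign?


d(q,P0) = 7.6158  (label A)
d(q,P1) = 10.0  (label A)
d(q,P2) = 5.831  (label A)
Votes: A=3, B=0
Majority → A

A


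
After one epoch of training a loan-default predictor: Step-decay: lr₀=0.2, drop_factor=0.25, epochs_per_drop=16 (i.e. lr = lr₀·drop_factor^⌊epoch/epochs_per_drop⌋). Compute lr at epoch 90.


n_drops = ⌊90/16⌋ = 5
lr = 0.2·0.25^5 = 0.2·0.0009765625 = 0.0001953125

0.0001953125


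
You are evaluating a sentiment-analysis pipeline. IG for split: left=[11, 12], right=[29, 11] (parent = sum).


Parent = [40, 23], H_parent = 0.9468
H_left = 0.9986 (n=23), H_right = 0.8485 (n=40)
H_children = (23/63)·0.9986 + (40/63)·0.8485 = 0.9033
IG = 0.9468 - 0.9033 = 0.0435

0.0435


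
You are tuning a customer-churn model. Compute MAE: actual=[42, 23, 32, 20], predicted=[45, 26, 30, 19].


Absolute errors: |42-45|=3, |23-26|=3, |32-30|=2, |20-19|=1
Sum = 9
MAE = 9/4 = 9/4

9/4


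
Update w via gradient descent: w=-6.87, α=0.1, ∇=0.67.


w_new = w - α·∇
= -6.87 - 0.1·0.67
= -6.87 - 0.067
= -6.937

-6.937


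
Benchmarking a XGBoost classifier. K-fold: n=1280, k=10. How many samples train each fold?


Fold size = 1280/10 = 128
Training per fold = 1280 - 128 = 1152

1152


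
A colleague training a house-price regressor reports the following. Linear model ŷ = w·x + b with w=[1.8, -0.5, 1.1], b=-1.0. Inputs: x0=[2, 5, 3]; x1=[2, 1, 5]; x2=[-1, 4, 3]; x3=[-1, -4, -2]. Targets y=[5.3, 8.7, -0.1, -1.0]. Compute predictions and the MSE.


ŷ0 = (1.8)·(2) + (-0.5)·(5) + (1.1)·(3) - 1.0 = 3.4
ŷ1 = (1.8)·(2) + (-0.5)·(1) + (1.1)·(5) - 1.0 = 7.6
ŷ2 = (1.8)·(-1) + (-0.5)·(4) + (1.1)·(3) - 1.0 = -1.5
ŷ3 = (1.8)·(-1) + (-0.5)·(-4) + (1.1)·(-2) - 1.0 = -3.0
errors² = [3.61, 1.21, 1.96, 4.0]
MSE = 10.7800/4 = 2.695

2.695


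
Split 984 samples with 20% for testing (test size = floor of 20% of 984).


Test = ⌊984·20/100⌋ = 196
Train = 984 - 196 = 788

Train: 788, Test: 196


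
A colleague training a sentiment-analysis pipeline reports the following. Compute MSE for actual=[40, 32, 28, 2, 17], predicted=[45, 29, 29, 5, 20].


Squared errors: (40-45)²=25, (32-29)²=9, (28-29)²=1, (2-5)²=9, (17-20)²=9
Sum = 53
MSE = 53/5 = 53/5

53/5


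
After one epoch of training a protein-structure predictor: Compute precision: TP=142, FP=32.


Precision = TP/(TP+FP)
= 142/(142+32)
= 142/174 = 81.61%

81.61%


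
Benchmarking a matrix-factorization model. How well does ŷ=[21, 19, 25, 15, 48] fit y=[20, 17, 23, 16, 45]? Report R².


ȳ = 24.2
SS_res = Σ(y-ŷ)² = 19
SS_tot = Σ(y-ȳ)² = 570.8
R² = 1 - SS_res/SS_tot = 1 - 0.0333 = 0.9667

0.9667


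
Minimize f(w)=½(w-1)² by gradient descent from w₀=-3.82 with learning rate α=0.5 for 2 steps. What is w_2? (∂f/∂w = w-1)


step 1: grad = -3.82-1 = -4.82; w = -3.82 - 0.5·(-4.82) = -1.41
step 2: grad = -1.41-1 = -2.41; w = -1.41 - 0.5·(-2.41) = -0.205

-0.205


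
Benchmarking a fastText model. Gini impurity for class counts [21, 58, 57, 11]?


Probabilities: [21/147, 58/147, 57/147, 11/147] ≈ [0.1429, 0.3946, 0.3878, 0.0748]
Σpᵢ² = (441 + 3364 + 3249 + 121)/147² = 7175/21609
Gini = 1 - Σpᵢ² = 1 - 7175/21609 = 0.668

0.668


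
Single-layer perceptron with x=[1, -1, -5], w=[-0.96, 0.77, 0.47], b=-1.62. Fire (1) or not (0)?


z = (1)·(-0.96) + (-1)·(0.77) + (-5)·(0.47) - 1.62
  = -5.7
step(z) = 0 (z<0)

0


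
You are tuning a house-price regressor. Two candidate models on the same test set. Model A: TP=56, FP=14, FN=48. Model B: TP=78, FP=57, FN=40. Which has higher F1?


Model A: P=56/70=0.8, R=56/104=0.5385, F1=2PR/(P+R)=2TP/(2TP+FP+FN)=112/174=0.6437
Model B: P=78/135=0.5778, R=78/118=0.661, F1=2PR/(P+R)=2TP/(2TP+FP+FN)=156/253=0.6166
0.6437 > 0.6166 → Model A

Model A


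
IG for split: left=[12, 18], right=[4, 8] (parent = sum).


Parent = [16, 26], H_parent = 0.9587
H_left = 0.971 (n=30), H_right = 0.9183 (n=12)
H_children = (30/42)·0.971 + (12/42)·0.9183 = 0.9559
IG = 0.9587 - 0.9559 = 0.0028

0.0028


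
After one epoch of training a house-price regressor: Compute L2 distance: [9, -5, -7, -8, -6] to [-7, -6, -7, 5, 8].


d = √((9+ 7)² + (-5+ 6)² + (-7+ 7)² + (-8-5)² + (-6-8)²)
  = √(256 + 1 + 0 + 169 + 196)
  = √622 = 24.9399

24.9399


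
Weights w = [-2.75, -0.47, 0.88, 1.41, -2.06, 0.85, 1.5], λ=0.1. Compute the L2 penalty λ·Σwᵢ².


‖w‖₂² = (-2.75)² + (-0.47)² + (0.88)² + (1.41)² + (-2.06)² + (0.85)² + (1.5)²
     = 7.5625 + 0.2209 + 0.7744 + 1.9881 + 4.2436 + 0.7225 + 2.25
     = 17.762
λ·‖w‖₂² = 0.1·17.762 = 1.7762

1.7762


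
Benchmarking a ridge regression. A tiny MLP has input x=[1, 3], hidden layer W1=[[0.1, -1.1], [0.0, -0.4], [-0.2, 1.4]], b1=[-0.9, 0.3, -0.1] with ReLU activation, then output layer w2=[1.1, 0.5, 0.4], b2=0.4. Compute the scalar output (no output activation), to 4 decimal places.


z1[0] = (0.1)·(1) + (-1.1)·(3) - 0.9 = -4.1
z1[1] = (0.0)·(1) + (-0.4)·(3) + 0.3 = -0.9
z1[2] = (-0.2)·(1) + (1.4)·(3) - 0.1 = 3.9
h = ReLU(z1) = [0.0, 0.0, 3.9]
output = (1.1)·(0.0) + (0.5)·(0.0) + (0.4)·(3.9) + 0.4 = 1.96

1.96


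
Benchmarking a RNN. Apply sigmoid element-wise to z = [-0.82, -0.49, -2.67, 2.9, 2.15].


σ(-0.82) = 1/(1+e^0.82) = 0.3058
σ(-0.49) = 1/(1+e^0.49) = 0.3799
σ(-2.67) = 1/(1+e^2.67) = 0.0648
σ(2.9) = 1/(1+e^-2.9) = 0.9478
σ(2.15) = 1/(1+e^-2.15) = 0.8957
result = [0.3058, 0.3799, 0.0648, 0.9478, 0.8957]

[0.3058, 0.3799, 0.0648, 0.9478, 0.8957]


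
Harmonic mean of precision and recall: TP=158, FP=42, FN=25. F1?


Precision = 158/200 = 0.79
Recall = 158/183 = 0.8634
F1 = 2·P·R/(P+R) = 2·TP/(2·TP+FP+FN) = 316/(316+42+25) = 316/383 = 0.8251

0.8251


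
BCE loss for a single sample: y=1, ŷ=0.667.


BCE = -[y·ln(p) + (1-y)·ln(1-p)]
= -1·ln(0.667) - 0
= -ln(0.667) = 0.405

0.405


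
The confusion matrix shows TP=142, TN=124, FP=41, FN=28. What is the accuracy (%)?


Accuracy = (TP+TN)/(TP+TN+FP+FN)
= (142+124)/(335)
= 266/335 = 79.4%

79.4%


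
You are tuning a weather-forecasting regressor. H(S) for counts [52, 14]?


Probabilities: [52/66, 14/66] ≈ [0.7879, 0.2121]
H = -((52/66)·log₂(52/66) + (14/66)·log₂(14/66))
  = 0.7455 bits

0.7455 bits


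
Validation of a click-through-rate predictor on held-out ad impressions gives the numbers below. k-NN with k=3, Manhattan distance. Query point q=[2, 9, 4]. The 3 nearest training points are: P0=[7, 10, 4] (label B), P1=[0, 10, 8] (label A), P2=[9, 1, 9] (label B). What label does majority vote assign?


d(q,P0) = 6  (label B)
d(q,P1) = 7  (label A)
d(q,P2) = 20  (label B)
Votes: A=1, B=2
Majority → B

B


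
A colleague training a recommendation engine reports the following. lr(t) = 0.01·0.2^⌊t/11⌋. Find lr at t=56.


n_drops = ⌊56/11⌋ = 5
lr = 0.01·0.2^5 = 0.01·0.00032 = 0.0000032

0.0000032


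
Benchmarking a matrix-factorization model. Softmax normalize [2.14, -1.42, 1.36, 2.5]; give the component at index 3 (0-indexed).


Exponentials: e^2.14=8.4994, e^-1.42=0.2417, e^1.36=3.8962, e^2.5=12.1825
Sum = 24.8198
Softmax = [0.3424, 0.0097, 0.157, 0.4908]
p[3] = 12.1825/24.8198 = 0.4908

0.4908


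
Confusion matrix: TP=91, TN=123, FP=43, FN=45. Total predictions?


Total = TP + TN + FP + FN
= 91 + 123 + 43 + 45
= 302
(Predicted positive: 134, predicted negative: 168)

302


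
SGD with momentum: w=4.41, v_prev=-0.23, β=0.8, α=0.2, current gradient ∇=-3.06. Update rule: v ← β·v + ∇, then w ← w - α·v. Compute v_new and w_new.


v_new = 0.8·-0.23 - 3.06 = -0.184 - 3.06 = -3.244
w_new = 4.41 - 0.2·-3.244 = 4.41 + 0.6488 = 5.0588

v_new=-3.244, w_new=5.0588


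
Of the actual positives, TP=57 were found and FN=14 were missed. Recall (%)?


Recall = TP/(TP+FN)
= 57/(57+14)
= 57/71 = 80.28%

80.28%


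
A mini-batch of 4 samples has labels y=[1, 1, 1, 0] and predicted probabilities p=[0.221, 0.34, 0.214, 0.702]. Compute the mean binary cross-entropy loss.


L[0] = -ln(0.221) = 1.5096
L[1] = -ln(0.34) = 1.0788
L[2] = -ln(0.214) = 1.5418
L[3] = -ln(1-0.702) = -ln(0.298) = 1.2107
mean = (1.5096 + 1.0788 + 1.5418 + 1.2107)/4 = 1.3352

1.3352


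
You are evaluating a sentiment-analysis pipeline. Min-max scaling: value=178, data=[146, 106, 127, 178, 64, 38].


min=38, max=178
(178-38)/(178-38) = 140/140 = 1.0

1.0


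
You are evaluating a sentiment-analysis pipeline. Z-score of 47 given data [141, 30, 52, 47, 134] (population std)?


μ = 80.8, σ = 46.9187
z = (47 - 80.8)/46.9187 = -0.7204

-0.7204


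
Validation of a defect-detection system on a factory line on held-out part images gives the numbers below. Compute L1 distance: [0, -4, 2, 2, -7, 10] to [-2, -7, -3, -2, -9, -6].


d = |0+ 2| + |-4+ 7| + |2+ 3| + |2+ 2| + |-7+ 9| + |10+ 6|
  = 2 + 3 + 5 + 4 + 2 + 16
  = 32

32


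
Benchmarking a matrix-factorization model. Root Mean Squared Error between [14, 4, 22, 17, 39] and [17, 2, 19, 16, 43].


MSE = 39/5 = 7.8
RMSE = √(39/5) = 2.7928

2.7928


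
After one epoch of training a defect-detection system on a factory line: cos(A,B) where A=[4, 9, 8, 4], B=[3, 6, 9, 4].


A·B = 4·3 + 9·6 + 8·9 + 4·4 = 154
‖A‖ = √177 = 13.3041, ‖B‖ = √142 = 11.9164
cos = 154/(√177·√142) = 154/√25134 = 0.9714

0.9714


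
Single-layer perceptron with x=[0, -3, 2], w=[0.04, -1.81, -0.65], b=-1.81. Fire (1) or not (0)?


z = (0)·(0.04) + (-3)·(-1.81) + (2)·(-0.65) - 1.81
  = 2.32
step(z) = 1 (z≥0)

1


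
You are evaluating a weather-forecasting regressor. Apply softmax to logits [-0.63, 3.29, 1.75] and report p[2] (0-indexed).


Exponentials: e^-0.63=0.5326, e^3.29=26.8429, e^1.75=5.7546
Sum = 33.1301
Softmax = [0.0161, 0.8102, 0.1737]
p[2] = 5.7546/33.1301 = 0.1737

0.1737


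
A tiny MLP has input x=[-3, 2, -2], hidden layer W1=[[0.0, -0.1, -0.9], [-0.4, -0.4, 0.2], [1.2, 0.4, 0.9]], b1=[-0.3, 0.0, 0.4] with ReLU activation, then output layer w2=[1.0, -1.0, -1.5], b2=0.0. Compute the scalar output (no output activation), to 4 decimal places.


z1[0] = (0.0)·(-3) + (-0.1)·(2) + (-0.9)·(-2) - 0.3 = 1.3
z1[1] = (-0.4)·(-3) + (-0.4)·(2) + (0.2)·(-2) + 0.0 = 0.0
z1[2] = (1.2)·(-3) + (0.4)·(2) + (0.9)·(-2) + 0.4 = -4.2
h = ReLU(z1) = [1.3, 0.0, 0.0]
output = (1.0)·(1.3) + (-1.0)·(0.0) + (-1.5)·(0.0) + 0.0 = 1.3

1.3


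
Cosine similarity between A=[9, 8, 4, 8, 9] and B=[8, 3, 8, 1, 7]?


A·B = 9·8 + 8·3 + 4·8 + 8·1 + 9·7 = 199
‖A‖ = √306 = 17.4929, ‖B‖ = √187 = 13.6748
cos = 199/(√306·√187) = 199/√57222 = 0.8319

0.8319


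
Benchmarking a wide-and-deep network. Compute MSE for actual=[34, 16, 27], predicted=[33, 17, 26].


Squared errors: (34-33)²=1, (16-17)²=1, (27-26)²=1
Sum = 3
MSE = 3/3 = 1

1


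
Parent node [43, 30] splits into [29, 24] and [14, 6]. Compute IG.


Parent = [43, 30], H_parent = 0.977
H_left = 0.9936 (n=53), H_right = 0.8813 (n=20)
H_children = (53/73)·0.9936 + (20/73)·0.8813 = 0.9628
IG = 0.977 - 0.9628 = 0.0142

0.0142


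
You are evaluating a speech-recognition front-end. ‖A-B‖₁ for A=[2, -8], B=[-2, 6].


d = |2+ 2| + |-8-6|
  = 4 + 14
  = 18

18


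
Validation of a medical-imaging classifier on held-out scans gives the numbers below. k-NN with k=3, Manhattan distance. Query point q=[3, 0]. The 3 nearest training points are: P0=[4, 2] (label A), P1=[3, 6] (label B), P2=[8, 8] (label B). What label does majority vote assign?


d(q,P0) = 3  (label A)
d(q,P1) = 6  (label B)
d(q,P2) = 13  (label B)
Votes: A=1, B=2
Majority → B

B


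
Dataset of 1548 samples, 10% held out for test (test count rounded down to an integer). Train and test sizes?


Test = ⌊1548·10/100⌋ = 154
Train = 1548 - 154 = 1394

Train: 1394, Test: 154


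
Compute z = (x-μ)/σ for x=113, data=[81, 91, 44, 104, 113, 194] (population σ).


μ = 104.5, σ = 45.6024
z = (113 - 104.5)/45.6024 = 0.1864

0.1864


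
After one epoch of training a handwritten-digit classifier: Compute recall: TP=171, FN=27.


Recall = TP/(TP+FN)
= 171/(171+27)
= 171/198 = 86.36%

86.36%


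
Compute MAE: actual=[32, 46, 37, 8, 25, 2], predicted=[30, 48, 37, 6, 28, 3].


Absolute errors: |32-30|=2, |46-48|=2, |37-37|=0, |8-6|=2, |25-28|=3, |2-3|=1
Sum = 10
MAE = 10/6 = 5/3

5/3


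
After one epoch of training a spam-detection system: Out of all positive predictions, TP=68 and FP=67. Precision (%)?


Precision = TP/(TP+FP)
= 68/(68+67)
= 68/135 = 50.37%

50.37%


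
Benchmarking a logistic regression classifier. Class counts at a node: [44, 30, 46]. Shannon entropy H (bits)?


Probabilities: [44/120, 30/120, 46/120] ≈ [0.3667, 0.25, 0.3833]
H = -((44/120)·log₂(44/120) + (30/120)·log₂(30/120) + (46/120)·log₂(46/120))
  = 1.561 bits

1.561 bits


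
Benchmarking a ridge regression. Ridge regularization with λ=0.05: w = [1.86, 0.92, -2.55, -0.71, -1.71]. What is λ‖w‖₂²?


‖w‖₂² = (1.86)² + (0.92)² + (-2.55)² + (-0.71)² + (-1.71)²
     = 3.4596 + 0.8464 + 6.5025 + 0.5041 + 2.9241
     = 14.2367
λ·‖w‖₂² = 0.05·14.2367 = 0.711835

0.711835


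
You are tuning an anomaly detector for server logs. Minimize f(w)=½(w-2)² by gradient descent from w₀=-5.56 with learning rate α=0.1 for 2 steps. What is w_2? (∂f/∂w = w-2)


step 1: grad = -5.56-2 = -7.56; w = -5.56 - 0.1·(-7.56) = -4.804
step 2: grad = -4.804-2 = -6.804; w = -4.804 - 0.1·(-6.804) = -4.1236

-4.1236


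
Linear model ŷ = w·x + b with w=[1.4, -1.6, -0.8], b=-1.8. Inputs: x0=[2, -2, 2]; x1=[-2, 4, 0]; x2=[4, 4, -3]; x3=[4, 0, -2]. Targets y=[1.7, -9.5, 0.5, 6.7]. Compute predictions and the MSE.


ŷ0 = (1.4)·(2) + (-1.6)·(-2) + (-0.8)·(2) - 1.8 = 2.6
ŷ1 = (1.4)·(-2) + (-1.6)·(4) + (-0.8)·(0) - 1.8 = -11.0
ŷ2 = (1.4)·(4) + (-1.6)·(4) + (-0.8)·(-3) - 1.8 = -0.2
ŷ3 = (1.4)·(4) + (-1.6)·(0) + (-0.8)·(-2) - 1.8 = 5.4
errors² = [0.81, 2.25, 0.49, 1.69]
MSE = 5.2400/4 = 1.31

1.31


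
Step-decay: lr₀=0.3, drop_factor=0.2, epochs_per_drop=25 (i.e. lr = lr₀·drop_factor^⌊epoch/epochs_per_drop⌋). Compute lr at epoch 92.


n_drops = ⌊92/25⌋ = 3
lr = 0.3·0.2^3 = 0.3·0.008 = 0.0024

0.0024


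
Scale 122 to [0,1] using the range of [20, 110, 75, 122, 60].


min=20, max=122
(122-20)/(122-20) = 102/102 = 1.0

1.0


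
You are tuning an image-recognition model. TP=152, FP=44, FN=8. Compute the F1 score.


Precision = 152/196 = 0.7755
Recall = 152/160 = 0.95
F1 = 2·P·R/(P+R) = 2·TP/(2·TP+FP+FN) = 304/(304+44+8) = 304/356 = 0.8539

0.8539


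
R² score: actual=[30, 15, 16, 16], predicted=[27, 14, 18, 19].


ȳ = 19.25
SS_res = Σ(y-ŷ)² = 23
SS_tot = Σ(y-ȳ)² = 154.75
R² = 1 - SS_res/SS_tot = 1 - 0.1486 = 0.8514

0.8514


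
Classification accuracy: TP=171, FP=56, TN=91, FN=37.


Accuracy = (TP+TN)/(TP+TN+FP+FN)
= (171+91)/(355)
= 262/355 = 73.8%

73.8%


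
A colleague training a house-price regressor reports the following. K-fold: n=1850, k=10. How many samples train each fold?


Fold size = 1850/10 = 185
Training per fold = 1850 - 185 = 1665

1665


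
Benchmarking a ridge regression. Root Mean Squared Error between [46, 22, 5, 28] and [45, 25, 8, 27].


MSE = 20/4 = 5
RMSE = √(20/4) = 2.2361

2.2361


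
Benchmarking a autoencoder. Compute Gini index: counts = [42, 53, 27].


Probabilities: [42/122, 53/122, 27/122] ≈ [0.3443, 0.4344, 0.2213]
Σpᵢ² = (1764 + 2809 + 729)/122² = 5302/14884
Gini = 1 - Σpᵢ² = 1 - 5302/14884 = 0.6438

0.6438


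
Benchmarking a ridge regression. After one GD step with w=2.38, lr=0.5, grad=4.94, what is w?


w_new = w - α·∇
= 2.38 - 0.5·4.94
= 2.38 - 2.47
= -0.09

-0.09


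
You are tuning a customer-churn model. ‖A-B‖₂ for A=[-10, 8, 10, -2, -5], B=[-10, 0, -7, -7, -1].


d = √((-10+ 10)² + (8-0)² + (10+ 7)² + (-2+ 7)² + (-5+ 1)²)
  = √(0 + 64 + 289 + 25 + 16)
  = √394 = 19.8494

19.8494


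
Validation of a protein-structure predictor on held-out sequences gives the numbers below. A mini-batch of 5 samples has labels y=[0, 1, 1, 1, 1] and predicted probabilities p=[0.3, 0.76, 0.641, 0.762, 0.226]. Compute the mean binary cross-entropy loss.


L[0] = -ln(1-0.3) = -ln(0.7) = 0.3567
L[1] = -ln(0.76) = 0.2744
L[2] = -ln(0.641) = 0.4447
L[3] = -ln(0.762) = 0.2718
L[4] = -ln(0.226) = 1.4872
mean = (0.3567 + 0.2744 + 0.4447 + 0.2718 + 1.4872)/5 = 0.567

0.567


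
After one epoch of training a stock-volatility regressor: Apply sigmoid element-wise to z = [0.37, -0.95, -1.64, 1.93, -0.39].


σ(0.37) = 1/(1+e^-0.37) = 0.5915
σ(-0.95) = 1/(1+e^0.95) = 0.2789
σ(-1.64) = 1/(1+e^1.64) = 0.1625
σ(1.93) = 1/(1+e^-1.93) = 0.8732
σ(-0.39) = 1/(1+e^0.39) = 0.4037
result = [0.5915, 0.2789, 0.1625, 0.8732, 0.4037]

[0.5915, 0.2789, 0.1625, 0.8732, 0.4037]


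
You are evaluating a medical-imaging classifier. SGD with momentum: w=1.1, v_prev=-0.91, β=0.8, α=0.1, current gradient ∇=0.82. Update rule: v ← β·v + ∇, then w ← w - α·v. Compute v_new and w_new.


v_new = 0.8·-0.91 + 0.82 = -0.728 + 0.82 = 0.092
w_new = 1.1 - 0.1·0.092 = 1.1 - 0.0092 = 1.0908

v_new=0.092, w_new=1.0908


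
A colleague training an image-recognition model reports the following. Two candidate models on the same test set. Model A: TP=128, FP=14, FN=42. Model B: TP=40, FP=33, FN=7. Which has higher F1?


Model A: P=128/142=0.9014, R=128/170=0.7529, F1=2PR/(P+R)=2TP/(2TP+FP+FN)=256/312=0.8205
Model B: P=40/73=0.5479, R=40/47=0.8511, F1=2PR/(P+R)=2TP/(2TP+FP+FN)=80/120=0.6667
0.8205 > 0.6667 → Model A

Model A


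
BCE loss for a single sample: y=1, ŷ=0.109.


BCE = -[y·ln(p) + (1-y)·ln(1-p)]
= -1·ln(0.109) - 0
= -ln(0.109) = 2.2164

2.2164


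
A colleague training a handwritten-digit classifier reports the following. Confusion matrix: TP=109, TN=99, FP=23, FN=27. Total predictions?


Total = TP + TN + FP + FN
= 109 + 99 + 23 + 27
= 258
(Predicted positive: 132, predicted negative: 126)

258


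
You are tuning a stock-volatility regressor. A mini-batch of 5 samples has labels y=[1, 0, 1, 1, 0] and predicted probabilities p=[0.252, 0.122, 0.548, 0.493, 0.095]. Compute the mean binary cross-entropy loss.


L[0] = -ln(0.252) = 1.3783
L[1] = -ln(1-0.122) = -ln(0.878) = 0.1301
L[2] = -ln(0.548) = 0.6015
L[3] = -ln(0.493) = 0.7072
L[4] = -ln(1-0.095) = -ln(0.905) = 0.0998
mean = (1.3783 + 0.1301 + 0.6015 + 0.7072 + 0.0998)/5 = 0.5834

0.5834


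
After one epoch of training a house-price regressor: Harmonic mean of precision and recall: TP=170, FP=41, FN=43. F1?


Precision = 170/211 = 0.8057
Recall = 170/213 = 0.7981
F1 = 2·P·R/(P+R) = 2·TP/(2·TP+FP+FN) = 340/(340+41+43) = 340/424 = 0.8019

0.8019


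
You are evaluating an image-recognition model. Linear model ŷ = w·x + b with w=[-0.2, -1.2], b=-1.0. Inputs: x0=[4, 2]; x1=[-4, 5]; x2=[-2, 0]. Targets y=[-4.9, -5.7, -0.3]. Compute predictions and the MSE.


ŷ0 = (-0.2)·(4) + (-1.2)·(2) - 1.0 = -4.2
ŷ1 = (-0.2)·(-4) + (-1.2)·(5) - 1.0 = -6.2
ŷ2 = (-0.2)·(-2) + (-1.2)·(0) - 1.0 = -0.6
errors² = [0.49, 0.25, 0.09]
MSE = 0.8300/3 = 0.2767

0.2767


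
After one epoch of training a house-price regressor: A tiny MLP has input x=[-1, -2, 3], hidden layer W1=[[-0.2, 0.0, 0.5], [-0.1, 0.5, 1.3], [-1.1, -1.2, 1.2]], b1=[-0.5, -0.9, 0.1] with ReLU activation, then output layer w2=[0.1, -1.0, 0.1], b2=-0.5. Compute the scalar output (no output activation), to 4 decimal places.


z1[0] = (-0.2)·(-1) + (0.0)·(-2) + (0.5)·(3) - 0.5 = 1.2
z1[1] = (-0.1)·(-1) + (0.5)·(-2) + (1.3)·(3) - 0.9 = 2.1
z1[2] = (-1.1)·(-1) + (-1.2)·(-2) + (1.2)·(3) + 0.1 = 7.2
h = ReLU(z1) = [1.2, 2.1, 7.2]
output = (0.1)·(1.2) + (-1.0)·(2.1) + (0.1)·(7.2) - 0.5 = -1.76

-1.76


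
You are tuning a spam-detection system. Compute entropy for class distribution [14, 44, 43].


Probabilities: [14/101, 44/101, 43/101] ≈ [0.1386, 0.4356, 0.4257]
H = -((14/101)·log₂(14/101) + (44/101)·log₂(44/101) + (43/101)·log₂(43/101))
  = 1.4419 bits

1.4419 bits


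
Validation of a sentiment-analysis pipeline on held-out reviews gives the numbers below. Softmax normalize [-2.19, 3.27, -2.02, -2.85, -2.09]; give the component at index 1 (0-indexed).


Exponentials: e^-2.19=0.1119, e^3.27=26.3113, e^-2.02=0.1327, e^-2.85=0.0578, e^-2.09=0.1237
Sum = 26.7374
Softmax = [0.0042, 0.9841, 0.005, 0.0022, 0.0046]
p[1] = 26.3113/26.7374 = 0.9841

0.9841


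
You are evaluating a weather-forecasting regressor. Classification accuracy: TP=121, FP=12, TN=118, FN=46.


Accuracy = (TP+TN)/(TP+TN+FP+FN)
= (121+118)/(297)
= 239/297 = 80.47%

80.47%


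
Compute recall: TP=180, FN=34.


Recall = TP/(TP+FN)
= 180/(180+34)
= 180/214 = 84.11%

84.11%


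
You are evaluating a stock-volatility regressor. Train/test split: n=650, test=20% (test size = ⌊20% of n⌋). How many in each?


Test = ⌊650·20/100⌋ = 130
Train = 650 - 130 = 520

Train: 520, Test: 130


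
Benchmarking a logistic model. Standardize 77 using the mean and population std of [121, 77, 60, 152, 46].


μ = 91.2, σ = 39.5039
z = (77 - 91.2)/39.5039 = -0.3595

-0.3595


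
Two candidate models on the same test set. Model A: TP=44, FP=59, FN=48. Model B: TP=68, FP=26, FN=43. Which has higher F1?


Model A: P=44/103=0.4272, R=44/92=0.4783, F1=2PR/(P+R)=2TP/(2TP+FP+FN)=88/195=0.4513
Model B: P=68/94=0.7234, R=68/111=0.6126, F1=2PR/(P+R)=2TP/(2TP+FP+FN)=136/205=0.6634
0.4513 < 0.6634 → Model B

Model B


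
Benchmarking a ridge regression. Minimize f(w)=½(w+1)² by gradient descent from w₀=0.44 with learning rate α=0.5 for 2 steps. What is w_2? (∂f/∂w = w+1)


step 1: grad = 0.44+1 = 1.44; w = 0.44 - 0.5·(1.44) = -0.28
step 2: grad = -0.28+1 = 0.72; w = -0.28 - 0.5·(0.72) = -0.64

-0.64


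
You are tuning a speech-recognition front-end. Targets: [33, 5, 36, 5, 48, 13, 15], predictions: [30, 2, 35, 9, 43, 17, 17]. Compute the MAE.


Absolute errors: |33-30|=3, |5-2|=3, |36-35|=1, |5-9|=4, |48-43|=5, |13-17|=4, |15-17|=2
Sum = 22
MAE = 22/7 = 22/7

22/7


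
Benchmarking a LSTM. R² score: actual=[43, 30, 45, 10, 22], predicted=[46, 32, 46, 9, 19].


ȳ = 30
SS_res = Σ(y-ŷ)² = 24
SS_tot = Σ(y-ȳ)² = 858
R² = 1 - SS_res/SS_tot = 1 - 0.028 = 0.972

0.972


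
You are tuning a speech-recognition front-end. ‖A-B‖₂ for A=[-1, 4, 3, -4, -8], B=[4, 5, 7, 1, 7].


d = √((-1-4)² + (4-5)² + (3-7)² + (-4-1)² + (-8-7)²)
  = √(25 + 1 + 16 + 25 + 225)
  = √292 = 17.088

17.088


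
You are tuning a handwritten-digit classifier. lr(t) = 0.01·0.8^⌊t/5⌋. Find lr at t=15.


n_drops = ⌊15/5⌋ = 3
lr = 0.01·0.8^3 = 0.01·0.512 = 0.00512

0.00512


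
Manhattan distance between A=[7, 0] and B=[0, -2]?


d = |7-0| + |0+ 2|
  = 7 + 2
  = 9

9


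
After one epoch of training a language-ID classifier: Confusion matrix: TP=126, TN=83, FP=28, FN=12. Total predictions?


Total = TP + TN + FP + FN
= 126 + 83 + 28 + 12
= 249
(Predicted positive: 154, predicted negative: 95)

249


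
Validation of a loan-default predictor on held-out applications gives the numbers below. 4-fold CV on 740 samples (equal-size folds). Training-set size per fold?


Fold size = 740/4 = 185
Training per fold = 740 - 185 = 555

555


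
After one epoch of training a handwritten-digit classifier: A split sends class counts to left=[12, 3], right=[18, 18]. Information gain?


Parent = [30, 21], H_parent = 0.9774
H_left = 0.7219 (n=15), H_right = 1 (n=36)
H_children = (15/51)·0.7219 + (36/51)·1 = 0.9182
IG = 0.9774 - 0.9182 = 0.0592

0.0592


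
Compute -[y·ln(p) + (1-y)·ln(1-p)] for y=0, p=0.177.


BCE = -[y·ln(p) + (1-y)·ln(1-p)]
= -0 - 1·ln(1-0.177)
= -ln(0.823) = 0.1948

0.1948


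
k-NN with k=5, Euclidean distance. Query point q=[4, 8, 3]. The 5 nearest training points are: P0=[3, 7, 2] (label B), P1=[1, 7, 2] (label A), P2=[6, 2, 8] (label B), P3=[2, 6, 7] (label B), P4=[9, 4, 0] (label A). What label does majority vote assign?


d(q,P0) = 1.7321  (label B)
d(q,P1) = 3.3166  (label A)
d(q,P2) = 8.0623  (label B)
d(q,P3) = 4.899  (label B)
d(q,P4) = 7.0711  (label A)
Votes: A=2, B=3
Majority → B

B


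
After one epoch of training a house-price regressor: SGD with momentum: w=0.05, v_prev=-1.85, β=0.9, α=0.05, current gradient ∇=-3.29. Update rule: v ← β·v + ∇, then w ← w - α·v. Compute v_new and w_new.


v_new = 0.9·-1.85 - 3.29 = -1.665 - 3.29 = -4.955
w_new = 0.05 - 0.05·-4.955 = 0.05 + 0.24775 = 0.29775

v_new=-4.955, w_new=0.29775


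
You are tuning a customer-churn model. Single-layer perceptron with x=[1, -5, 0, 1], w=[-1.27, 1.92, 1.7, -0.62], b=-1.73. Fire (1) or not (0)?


z = (1)·(-1.27) + (-5)·(1.92) + (0)·(1.7) + (1)·(-0.62) - 1.73
  = -13.22
step(z) = 0 (z<0)

0


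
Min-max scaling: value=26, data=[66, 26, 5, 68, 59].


min=5, max=68
(26-5)/(68-5) = 21/63 = 0.3333

0.3333


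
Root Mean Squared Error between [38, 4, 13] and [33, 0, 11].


MSE = 45/3 = 15
RMSE = √(45/3) = 3.873

3.873


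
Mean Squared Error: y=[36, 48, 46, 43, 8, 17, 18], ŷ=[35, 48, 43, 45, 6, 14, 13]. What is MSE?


Squared errors: (36-35)²=1, (48-48)²=0, (46-43)²=9, (43-45)²=4, (8-6)²=4, (17-14)²=9, (18-13)²=25
Sum = 52
MSE = 52/7 = 52/7

52/7


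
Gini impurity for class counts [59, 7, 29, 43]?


Probabilities: [59/138, 7/138, 29/138, 43/138] ≈ [0.4275, 0.0507, 0.2101, 0.3116]
Σpᵢ² = (3481 + 49 + 841 + 1849)/138² = 6220/19044
Gini = 1 - Σpᵢ² = 1 - 6220/19044 = 0.6734

0.6734


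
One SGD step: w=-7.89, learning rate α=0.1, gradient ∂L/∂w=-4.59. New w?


w_new = w - α·∇
= -7.89 - 0.1·-4.59
= -7.89 + 0.459
= -7.431

-7.431


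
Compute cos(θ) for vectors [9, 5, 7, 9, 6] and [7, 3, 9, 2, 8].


A·B = 9·7 + 5·3 + 7·9 + 9·2 + 6·8 = 207
‖A‖ = √272 = 16.4924, ‖B‖ = √207 = 14.3875
cos = 207/(√272·√207) = 207/√56304 = 0.8724

0.8724


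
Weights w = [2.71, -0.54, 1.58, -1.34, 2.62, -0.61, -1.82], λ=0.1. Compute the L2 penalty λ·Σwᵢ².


‖w‖₂² = (2.71)² + (-0.54)² + (1.58)² + (-1.34)² + (2.62)² + (-0.61)² + (-1.82)²
     = 7.3441 + 0.2916 + 2.4964 + 1.7956 + 6.8644 + 0.3721 + 3.3124
     = 22.4766
λ·‖w‖₂² = 0.1·22.4766 = 2.24766

2.24766


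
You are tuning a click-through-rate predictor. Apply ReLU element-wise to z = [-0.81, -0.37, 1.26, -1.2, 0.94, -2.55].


ReLU(-0.81) = max(0, -0.81) = 0.0
ReLU(-0.37) = max(0, -0.37) = 0.0
ReLU(1.26) = max(0, 1.26) = 1.26
ReLU(-1.2) = max(0, -1.2) = 0.0
ReLU(0.94) = max(0, 0.94) = 0.94
ReLU(-2.55) = max(0, -2.55) = 0.0
result = [0.0, 0.0, 1.26, 0.0, 0.94, 0.0]

[0.0, 0.0, 1.26, 0.0, 0.94, 0.0]


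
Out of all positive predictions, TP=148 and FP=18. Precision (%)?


Precision = TP/(TP+FP)
= 148/(148+18)
= 148/166 = 89.16%

89.16%


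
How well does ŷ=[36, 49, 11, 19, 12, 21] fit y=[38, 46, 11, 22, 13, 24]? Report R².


ȳ = 25.6667
SS_res = Σ(y-ŷ)² = 32
SS_tot = Σ(y-ȳ)² = 957.33
R² = 1 - SS_res/SS_tot = 1 - 0.0334 = 0.9666

0.9666


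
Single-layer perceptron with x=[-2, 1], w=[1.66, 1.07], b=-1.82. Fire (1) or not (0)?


z = (-2)·(1.66) + (1)·(1.07) - 1.82
  = -4.07
step(z) = 0 (z<0)

0


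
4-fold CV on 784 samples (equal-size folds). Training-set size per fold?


Fold size = 784/4 = 196
Training per fold = 784 - 196 = 588

588


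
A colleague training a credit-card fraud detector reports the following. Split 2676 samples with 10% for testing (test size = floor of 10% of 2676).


Test = ⌊2676·10/100⌋ = 267
Train = 2676 - 267 = 2409

Train: 2409, Test: 267


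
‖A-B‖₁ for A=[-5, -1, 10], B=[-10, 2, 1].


d = |-5+ 10| + |-1-2| + |10-1|
  = 5 + 3 + 9
  = 17

17


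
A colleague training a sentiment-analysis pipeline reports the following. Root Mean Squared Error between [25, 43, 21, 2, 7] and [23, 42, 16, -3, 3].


MSE = 71/5 = 14.2
RMSE = √(71/5) = 3.7683

3.7683


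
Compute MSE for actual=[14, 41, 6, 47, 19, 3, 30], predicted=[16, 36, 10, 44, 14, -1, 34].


Squared errors: (14-16)²=4, (41-36)²=25, (6-10)²=16, (47-44)²=9, (19-14)²=25, (3+ 1)²=16, (30-34)²=16
Sum = 111
MSE = 111/7 = 111/7

111/7


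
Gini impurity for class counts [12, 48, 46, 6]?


Probabilities: [12/112, 48/112, 46/112, 6/112] ≈ [0.1071, 0.4286, 0.4107, 0.0536]
Σpᵢ² = (144 + 2304 + 2116 + 36)/112² = 4600/12544
Gini = 1 - Σpᵢ² = 1 - 4600/12544 = 0.6333

0.6333


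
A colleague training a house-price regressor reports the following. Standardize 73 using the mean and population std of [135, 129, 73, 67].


μ = 101, σ = 31.1448
z = (73 - 101)/31.1448 = -0.899

-0.899


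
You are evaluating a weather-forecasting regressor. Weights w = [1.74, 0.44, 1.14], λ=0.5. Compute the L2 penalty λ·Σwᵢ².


‖w‖₂² = (1.74)² + (0.44)² + (1.14)²
     = 3.0276 + 0.1936 + 1.2996
     = 4.5208
λ·‖w‖₂² = 0.5·4.5208 = 2.2604

2.2604


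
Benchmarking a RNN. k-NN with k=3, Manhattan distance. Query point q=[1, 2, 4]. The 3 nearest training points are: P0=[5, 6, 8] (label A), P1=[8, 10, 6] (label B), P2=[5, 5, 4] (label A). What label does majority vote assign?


d(q,P0) = 12  (label A)
d(q,P1) = 17  (label B)
d(q,P2) = 7  (label A)
Votes: A=2, B=1
Majority → A

A


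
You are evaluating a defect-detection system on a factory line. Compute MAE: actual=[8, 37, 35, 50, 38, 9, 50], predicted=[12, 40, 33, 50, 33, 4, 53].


Absolute errors: |8-12|=4, |37-40|=3, |35-33|=2, |50-50|=0, |38-33|=5, |9-4|=5, |50-53|=3
Sum = 22
MAE = 22/7 = 22/7

22/7


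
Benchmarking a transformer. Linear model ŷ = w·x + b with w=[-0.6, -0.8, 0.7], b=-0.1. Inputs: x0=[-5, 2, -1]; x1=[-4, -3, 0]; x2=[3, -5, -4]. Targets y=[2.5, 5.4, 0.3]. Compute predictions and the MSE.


ŷ0 = (-0.6)·(-5) + (-0.8)·(2) + (0.7)·(-1) - 0.1 = 0.6
ŷ1 = (-0.6)·(-4) + (-0.8)·(-3) + (0.7)·(0) - 0.1 = 4.7
ŷ2 = (-0.6)·(3) + (-0.8)·(-5) + (0.7)·(-4) - 0.1 = -0.7
errors² = [3.61, 0.49, 1.0]
MSE = 5.1000/3 = 1.7

1.7


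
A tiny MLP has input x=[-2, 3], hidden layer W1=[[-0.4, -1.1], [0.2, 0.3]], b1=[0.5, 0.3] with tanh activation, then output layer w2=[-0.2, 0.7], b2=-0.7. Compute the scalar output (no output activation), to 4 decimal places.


z1[0] = (-0.4)·(-2) + (-1.1)·(3) + 0.5 = -2.0
z1[1] = (0.2)·(-2) + (0.3)·(3) + 0.3 = 0.8
h = tanh(z1) = [-0.964, 0.664]
output = (-0.2)·(-0.964) + (0.7)·(0.664) - 0.7 = -0.0424

-0.0424


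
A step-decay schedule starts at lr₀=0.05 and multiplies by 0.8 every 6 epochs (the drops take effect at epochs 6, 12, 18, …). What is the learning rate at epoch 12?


n_drops = ⌊12/6⌋ = 2
lr = 0.05·0.8^2 = 0.05·0.64 = 0.032

0.032


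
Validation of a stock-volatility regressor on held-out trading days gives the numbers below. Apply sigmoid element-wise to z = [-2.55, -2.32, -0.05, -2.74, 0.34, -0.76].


σ(-2.55) = 1/(1+e^2.55) = 0.0724
σ(-2.32) = 1/(1+e^2.32) = 0.0895
σ(-0.05) = 1/(1+e^0.05) = 0.4875
σ(-2.74) = 1/(1+e^2.74) = 0.0607
σ(0.34) = 1/(1+e^-0.34) = 0.5842
σ(-0.76) = 1/(1+e^0.76) = 0.3186
result = [0.0724, 0.0895, 0.4875, 0.0607, 0.5842, 0.3186]

[0.0724, 0.0895, 0.4875, 0.0607, 0.5842, 0.3186]


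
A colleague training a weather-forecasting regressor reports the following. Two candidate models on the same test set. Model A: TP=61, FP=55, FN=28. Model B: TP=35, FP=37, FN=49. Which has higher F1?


Model A: P=61/116=0.5259, R=61/89=0.6854, F1=2PR/(P+R)=2TP/(2TP+FP+FN)=122/205=0.5951
Model B: P=35/72=0.4861, R=35/84=0.4167, F1=2PR/(P+R)=2TP/(2TP+FP+FN)=70/156=0.4487
0.5951 > 0.4487 → Model A

Model A


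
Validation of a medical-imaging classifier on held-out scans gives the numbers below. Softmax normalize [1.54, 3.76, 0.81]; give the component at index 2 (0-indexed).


Exponentials: e^1.54=4.6646, e^3.76=42.9484, e^0.81=2.2479
Sum = 49.8609
Softmax = [0.0936, 0.8614, 0.0451]
p[2] = 2.2479/49.8609 = 0.0451

0.0451


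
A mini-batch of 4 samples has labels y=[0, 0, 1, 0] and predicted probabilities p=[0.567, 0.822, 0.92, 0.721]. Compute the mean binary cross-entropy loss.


L[0] = -ln(1-0.567) = -ln(0.433) = 0.837
L[1] = -ln(1-0.822) = -ln(0.178) = 1.726
L[2] = -ln(0.92) = 0.0834
L[3] = -ln(1-0.721) = -ln(0.279) = 1.2765
mean = (0.837 + 1.726 + 0.0834 + 1.2765)/4 = 0.9807

0.9807


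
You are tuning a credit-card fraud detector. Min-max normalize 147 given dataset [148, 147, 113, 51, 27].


min=27, max=148
(147-27)/(148-27) = 120/121 = 0.9917

0.9917


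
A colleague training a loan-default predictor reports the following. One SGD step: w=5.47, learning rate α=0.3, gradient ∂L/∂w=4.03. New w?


w_new = w - α·∇
= 5.47 - 0.3·4.03
= 5.47 - 1.209
= 4.261

4.261


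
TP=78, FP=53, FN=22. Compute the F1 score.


Precision = 78/131 = 0.5954
Recall = 78/100 = 0.78
F1 = 2·P·R/(P+R) = 2·TP/(2·TP+FP+FN) = 156/(156+53+22) = 156/231 = 0.6753

0.6753


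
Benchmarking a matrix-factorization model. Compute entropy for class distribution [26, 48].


Probabilities: [26/74, 48/74] ≈ [0.3514, 0.6486]
H = -((26/74)·log₂(26/74) + (48/74)·log₂(48/74))
  = 0.9353 bits

0.9353 bits


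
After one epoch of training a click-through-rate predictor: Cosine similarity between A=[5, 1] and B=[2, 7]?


A·B = 5·2 + 1·7 = 17
‖A‖ = √26 = 5.099, ‖B‖ = √53 = 7.2801
cos = 17/(√26·√53) = 17/√1378 = 0.458

0.458


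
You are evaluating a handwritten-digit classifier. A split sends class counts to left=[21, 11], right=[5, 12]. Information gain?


Parent = [26, 23], H_parent = 0.9973
H_left = 0.9284 (n=32), H_right = 0.874 (n=17)
H_children = (32/49)·0.9284 + (17/49)·0.874 = 0.9095
IG = 0.9973 - 0.9095 = 0.0878

0.0878


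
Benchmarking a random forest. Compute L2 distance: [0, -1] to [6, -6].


d = √((0-6)² + (-1+ 6)²)
  = √(36 + 25)
  = √61 = 7.8102

7.8102


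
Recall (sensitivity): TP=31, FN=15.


Recall = TP/(TP+FN)
= 31/(31+15)
= 31/46 = 67.39%

67.39%


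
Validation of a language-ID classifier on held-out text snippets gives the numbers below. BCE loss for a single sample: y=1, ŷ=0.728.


BCE = -[y·ln(p) + (1-y)·ln(1-p)]
= -1·ln(0.728) - 0
= -ln(0.728) = 0.3175

0.3175


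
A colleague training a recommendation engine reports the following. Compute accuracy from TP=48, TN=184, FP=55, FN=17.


Accuracy = (TP+TN)/(TP+TN+FP+FN)
= (48+184)/(304)
= 232/304 = 76.32%

76.32%


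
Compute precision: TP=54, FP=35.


Precision = TP/(TP+FP)
= 54/(54+35)
= 54/89 = 60.67%

60.67%


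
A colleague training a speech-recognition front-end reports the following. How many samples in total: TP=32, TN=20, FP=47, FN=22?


Total = TP + TN + FP + FN
= 32 + 20 + 47 + 22
= 121
(Predicted positive: 79, predicted negative: 42)

121


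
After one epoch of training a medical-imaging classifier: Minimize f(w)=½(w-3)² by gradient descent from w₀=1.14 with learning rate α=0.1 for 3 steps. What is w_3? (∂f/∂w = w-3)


step 1: grad = 1.14-3 = -1.86; w = 1.14 - 0.1·(-1.86) = 1.326
step 2: grad = 1.326-3 = -1.674; w = 1.326 - 0.1·(-1.674) = 1.4934
step 3: grad = 1.4934-3 = -1.5066; w = 1.4934 - 0.1·(-1.5066) = 1.64406

1.64406


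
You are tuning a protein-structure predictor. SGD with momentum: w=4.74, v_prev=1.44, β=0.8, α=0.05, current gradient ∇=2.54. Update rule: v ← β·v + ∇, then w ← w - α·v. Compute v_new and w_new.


v_new = 0.8·1.44 + 2.54 = 1.152 + 2.54 = 3.692
w_new = 4.74 - 0.05·3.692 = 4.74 - 0.1846 = 4.5554

v_new=3.692, w_new=4.5554


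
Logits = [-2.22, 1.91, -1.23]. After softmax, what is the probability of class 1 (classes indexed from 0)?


Exponentials: e^-2.22=0.1086, e^1.91=6.7531, e^-1.23=0.2923
Sum = 7.154
Softmax = [0.0152, 0.944, 0.0409]
p[1] = 6.7531/7.154 = 0.944

0.944


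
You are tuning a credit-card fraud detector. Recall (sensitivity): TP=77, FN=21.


Recall = TP/(TP+FN)
= 77/(77+21)
= 77/98 = 78.57%

78.57%


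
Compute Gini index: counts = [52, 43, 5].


Probabilities: [52/100, 43/100, 5/100] ≈ [0.52, 0.43, 0.05]
Σpᵢ² = (2704 + 1849 + 25)/100² = 4578/10000
Gini = 1 - Σpᵢ² = 1 - 4578/10000 = 0.5422

0.5422
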